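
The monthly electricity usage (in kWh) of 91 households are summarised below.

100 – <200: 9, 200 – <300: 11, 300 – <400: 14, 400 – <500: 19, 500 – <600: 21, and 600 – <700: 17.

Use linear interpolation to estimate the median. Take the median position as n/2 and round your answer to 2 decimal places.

Cumulative frequencies: 9, 20, 34, 53, 74, 91
n = 91; position = n/2 = 45.5.
This falls in the class 400 – <500: L = 400, F = 34, f = 19, h = 100.
Median ≈ 400 + ((45.5 − 34) / 19) × 100 = 460.5263

460.53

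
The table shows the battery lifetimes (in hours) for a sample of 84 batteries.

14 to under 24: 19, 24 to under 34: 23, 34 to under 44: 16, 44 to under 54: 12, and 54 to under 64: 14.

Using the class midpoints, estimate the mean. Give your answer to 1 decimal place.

Midpoints: 19, 29, 39, 49, 59
Σfm = 19×19 + 23×29 + 16×39 + 12×49 + 14×59 = 3066
n = Σf = 84
Mean = 3066 / 84 = 36.5000

36.5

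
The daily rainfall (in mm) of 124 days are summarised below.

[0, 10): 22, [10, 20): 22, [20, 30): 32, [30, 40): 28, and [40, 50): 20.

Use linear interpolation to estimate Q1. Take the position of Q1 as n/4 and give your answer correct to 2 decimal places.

Cumulative frequencies: 22, 44, 76, 104, 124
n = 124; position = n/4 = 31.
This falls in the class [10, 20): L = 10, F = 22, f = 22, h = 10.
Lower quartile ≈ 10 + ((31 − 22) / 22) × 10 = 14.0909

14.09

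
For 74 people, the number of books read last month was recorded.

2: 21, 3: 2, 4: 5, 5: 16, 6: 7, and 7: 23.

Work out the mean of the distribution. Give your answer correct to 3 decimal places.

Values: 2, 3, 4, 5, 6, 7
Σfx = 21×2 + 2×3 + 5×4 + 16×5 + 7×6 + 23×7 = 351
n = Σf = 74
Mean = 351 / 74 = 4.7432

4.743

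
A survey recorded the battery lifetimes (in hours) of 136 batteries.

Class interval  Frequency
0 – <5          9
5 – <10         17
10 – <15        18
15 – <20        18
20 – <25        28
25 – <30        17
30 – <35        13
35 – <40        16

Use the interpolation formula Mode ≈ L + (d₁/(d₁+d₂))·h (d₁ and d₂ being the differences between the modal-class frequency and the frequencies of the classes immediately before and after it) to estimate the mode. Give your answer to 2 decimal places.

Modal class: 20 – <25 (highest frequency 28).
d₁ = 28 − 18 = 10, d₂ = 28 − 17 = 11
Mode ≈ 20 + (10/(10+11)) × 5 = 20 + 2.3810 = 22.3810

22.38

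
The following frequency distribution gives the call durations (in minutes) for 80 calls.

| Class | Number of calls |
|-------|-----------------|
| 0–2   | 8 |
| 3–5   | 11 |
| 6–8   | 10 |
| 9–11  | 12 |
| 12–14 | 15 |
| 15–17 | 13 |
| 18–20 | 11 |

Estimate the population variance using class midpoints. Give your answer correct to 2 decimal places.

32.39

Midpoints: 1, 4, 7, 10, 13, 16, 19
n = 80, Σfm = 854, mean = 10.6750
Σfm² = 11708
Σf(m − x̄)² = Σfm² − (Σfm)²/n = 11708 − 854²/80 = 2591.5500
Population variance = 2591.5500 / 80 = 32.3944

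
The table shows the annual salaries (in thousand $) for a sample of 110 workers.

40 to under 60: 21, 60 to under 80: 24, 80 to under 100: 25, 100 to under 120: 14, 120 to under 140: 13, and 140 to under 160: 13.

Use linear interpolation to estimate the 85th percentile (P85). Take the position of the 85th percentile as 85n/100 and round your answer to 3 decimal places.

Cumulative frequencies: 21, 45, 70, 84, 97, 110
n = 110; position = 85n/100 = 93.5.
This falls in the class 120 to under 140: L = 120, F = 84, f = 13, h = 20.
85th percentile ≈ 120 + ((93.5 − 84) / 13) × 20 = 134.6154

134.615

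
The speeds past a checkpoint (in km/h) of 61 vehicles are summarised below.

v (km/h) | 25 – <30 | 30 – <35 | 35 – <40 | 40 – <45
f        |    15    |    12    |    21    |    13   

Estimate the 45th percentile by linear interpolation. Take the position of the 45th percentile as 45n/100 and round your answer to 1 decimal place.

Cumulative frequencies: 15, 27, 48, 61
n = 61; position = 45n/100 = 27.45.
This falls in the class 35 – <40: L = 35, F = 27, f = 21, h = 5.
45th percentile ≈ 35 + ((27.45 − 27) / 21) × 5 = 35.1071

35.1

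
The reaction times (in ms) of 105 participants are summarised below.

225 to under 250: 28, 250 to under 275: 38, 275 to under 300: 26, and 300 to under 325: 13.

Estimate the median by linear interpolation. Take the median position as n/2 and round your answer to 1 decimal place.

266.1

Cumulative frequencies: 28, 66, 92, 105
n = 105; position = n/2 = 52.5.
This falls in the class 250 to under 275: L = 250, F = 28, f = 38, h = 25.
Median ≈ 250 + ((52.5 − 28) / 38) × 25 = 266.1184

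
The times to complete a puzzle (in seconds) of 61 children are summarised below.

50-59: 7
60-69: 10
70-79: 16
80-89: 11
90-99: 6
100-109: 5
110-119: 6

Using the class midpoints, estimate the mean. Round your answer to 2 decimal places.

Midpoints: 54.5, 64.5, 74.5, 84.5, 94.5, 104.5, 114.5
Σfm = 7×54.5 + 10×64.5 + 16×74.5 + 11×84.5 + 6×94.5 + 5×104.5 + 6×114.5 = 4924.5
n = Σf = 61
Mean = 4924.5 / 61 = 80.7295

80.73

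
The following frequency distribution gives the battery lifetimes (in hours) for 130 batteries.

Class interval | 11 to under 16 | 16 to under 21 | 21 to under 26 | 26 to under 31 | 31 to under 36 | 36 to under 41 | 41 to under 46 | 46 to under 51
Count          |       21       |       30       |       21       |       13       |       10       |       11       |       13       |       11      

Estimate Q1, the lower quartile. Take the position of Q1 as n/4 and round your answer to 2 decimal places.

17.92

Cumulative frequencies: 21, 51, 72, 85, 95, 106, 119, 130
n = 130; position = n/4 = 32.5.
This falls in the class 16 to under 21: L = 16, F = 21, f = 30, h = 5.
Lower quartile ≈ 16 + ((32.5 − 21) / 30) × 5 = 17.9167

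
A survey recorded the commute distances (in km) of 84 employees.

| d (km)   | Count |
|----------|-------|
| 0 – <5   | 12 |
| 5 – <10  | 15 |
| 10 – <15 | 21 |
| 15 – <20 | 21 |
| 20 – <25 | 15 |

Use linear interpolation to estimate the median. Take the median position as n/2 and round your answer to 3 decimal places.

Cumulative frequencies: 12, 27, 48, 69, 84
n = 84; position = n/2 = 42.
This falls in the class 10 – <15: L = 10, F = 27, f = 21, h = 5.
Median ≈ 10 + ((42 − 27) / 21) × 5 = 13.5714

13.571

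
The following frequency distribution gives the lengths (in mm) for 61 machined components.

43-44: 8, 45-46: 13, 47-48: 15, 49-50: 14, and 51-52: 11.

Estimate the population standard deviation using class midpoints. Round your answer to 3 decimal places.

2.589

Midpoints: 43.5, 45.5, 47.5, 49.5, 51.5
n = 61, Σfm = 2911.5, mean = 47.7295
Σfm² = 139373.25
Σf(m − x̄)² = Σfm² − (Σfm)²/n = 139373.25 − 2911.5²/61 = 408.7869
Population variance = 408.7869 / 61 = 6.7014
Standard deviation = √6.7014 = 2.5887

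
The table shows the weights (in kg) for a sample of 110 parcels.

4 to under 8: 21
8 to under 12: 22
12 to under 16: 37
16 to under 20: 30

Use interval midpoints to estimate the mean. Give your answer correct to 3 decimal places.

12.764

Midpoints: 6, 10, 14, 18
Σfm = 21×6 + 22×10 + 37×14 + 30×18 = 1404
n = Σf = 110
Mean = 1404 / 110 = 12.7636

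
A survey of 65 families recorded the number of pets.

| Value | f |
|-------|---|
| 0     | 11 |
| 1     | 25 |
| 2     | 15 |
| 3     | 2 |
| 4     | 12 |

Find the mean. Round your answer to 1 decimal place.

Values: 0, 1, 2, 3, 4
Σfx = 11×0 + 25×1 + 15×2 + 2×3 + 12×4 = 109
n = Σf = 65
Mean = 109 / 65 = 1.6769

1.7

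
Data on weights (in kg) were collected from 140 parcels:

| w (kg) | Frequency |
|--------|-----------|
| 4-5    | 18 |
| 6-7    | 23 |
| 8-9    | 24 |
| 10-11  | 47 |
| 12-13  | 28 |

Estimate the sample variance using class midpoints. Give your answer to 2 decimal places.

6.91

Midpoints: 4.5, 6.5, 8.5, 10.5, 12.5
n = 140, Σfm = 1278, mean = 9.1286
Σfm² = 12627
Σf(m − x̄)² = Σfm² − (Σfm)²/n = 12627 − 1278²/140 = 960.6857
Sample variance = 960.6857 / 139 = 6.9114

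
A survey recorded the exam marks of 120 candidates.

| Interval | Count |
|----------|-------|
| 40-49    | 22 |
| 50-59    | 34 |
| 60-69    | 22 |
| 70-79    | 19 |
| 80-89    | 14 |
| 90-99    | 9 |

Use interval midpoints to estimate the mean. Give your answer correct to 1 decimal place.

64.2

Midpoints: 44.5, 54.5, 64.5, 74.5, 84.5, 94.5
Σfm = 22×44.5 + 34×54.5 + 22×64.5 + 19×74.5 + 14×84.5 + 9×94.5 = 7700
n = Σf = 120
Mean = 7700 / 120 = 64.1667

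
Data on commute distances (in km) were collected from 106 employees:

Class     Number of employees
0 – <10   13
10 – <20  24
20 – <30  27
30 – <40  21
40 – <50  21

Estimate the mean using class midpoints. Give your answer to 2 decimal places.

26.23

Midpoints: 5, 15, 25, 35, 45
Σfm = 13×5 + 24×15 + 27×25 + 21×35 + 21×45 = 2780
n = Σf = 106
Mean = 2780 / 106 = 26.2264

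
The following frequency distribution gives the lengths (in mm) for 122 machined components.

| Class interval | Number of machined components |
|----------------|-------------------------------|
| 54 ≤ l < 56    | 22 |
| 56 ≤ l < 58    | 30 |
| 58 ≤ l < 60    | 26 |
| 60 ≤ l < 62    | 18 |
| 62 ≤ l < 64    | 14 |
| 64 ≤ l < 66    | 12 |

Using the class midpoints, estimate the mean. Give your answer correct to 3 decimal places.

Midpoints: 55, 57, 59, 61, 63, 65
Σfm = 22×55 + 30×57 + 26×59 + 18×61 + 14×63 + 12×65 = 7214
n = Σf = 122
Mean = 7214 / 122 = 59.1311

59.131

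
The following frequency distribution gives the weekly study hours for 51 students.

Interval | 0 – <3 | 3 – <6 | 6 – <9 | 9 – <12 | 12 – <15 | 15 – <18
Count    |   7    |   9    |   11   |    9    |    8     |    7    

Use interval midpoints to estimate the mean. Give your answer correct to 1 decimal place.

8.9

Midpoints: 1.5, 4.5, 7.5, 10.5, 13.5, 16.5
Σfm = 7×1.5 + 9×4.5 + 11×7.5 + 9×10.5 + 8×13.5 + 7×16.5 = 451.5
n = Σf = 51
Mean = 451.5 / 51 = 8.8529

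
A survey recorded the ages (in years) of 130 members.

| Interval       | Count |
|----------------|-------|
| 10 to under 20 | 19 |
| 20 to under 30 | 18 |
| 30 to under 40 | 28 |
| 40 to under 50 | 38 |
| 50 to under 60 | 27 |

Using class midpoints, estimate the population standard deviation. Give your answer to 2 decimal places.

13.30

Midpoints: 15, 25, 35, 45, 55
n = 130, Σfm = 4910, mean = 37.7692
Σfm² = 208450
Σf(m − x̄)² = Σfm² − (Σfm)²/n = 208450 − 4910²/130 = 23003.0769
Population variance = 23003.0769 / 130 = 176.9467
Standard deviation = √176.9467 = 13.3021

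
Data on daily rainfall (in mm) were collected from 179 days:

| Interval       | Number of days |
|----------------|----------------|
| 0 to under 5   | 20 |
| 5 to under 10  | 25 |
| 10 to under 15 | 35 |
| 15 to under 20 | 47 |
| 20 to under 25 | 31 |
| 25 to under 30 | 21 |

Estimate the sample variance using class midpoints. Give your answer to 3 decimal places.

56.326

Midpoints: 2.5, 7.5, 12.5, 17.5, 22.5, 27.5
n = 179, Σfm = 2772.5, mean = 15.4888
Σfm² = 52968.75
Σf(m − x̄)² = Σfm² − (Σfm)²/n = 52968.75 − 2772.5²/179 = 10025.9777
Sample variance = 10025.9777 / 178 = 56.3257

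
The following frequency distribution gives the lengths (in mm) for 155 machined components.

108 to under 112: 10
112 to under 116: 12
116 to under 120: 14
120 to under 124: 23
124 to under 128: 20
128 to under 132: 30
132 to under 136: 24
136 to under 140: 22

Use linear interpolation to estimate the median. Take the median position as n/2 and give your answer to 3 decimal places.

127.700

Cumulative frequencies: 10, 22, 36, 59, 79, 109, 133, 155
n = 155; position = n/2 = 77.5.
This falls in the class 124 to under 128: L = 124, F = 59, f = 20, h = 4.
Median ≈ 124 + ((77.5 − 59) / 20) × 4 = 127.7000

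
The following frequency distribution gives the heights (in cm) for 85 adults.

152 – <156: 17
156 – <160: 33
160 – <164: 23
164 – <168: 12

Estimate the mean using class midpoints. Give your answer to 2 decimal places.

159.41

Midpoints: 154, 158, 162, 166
Σfm = 17×154 + 33×158 + 23×162 + 12×166 = 13550
n = Σf = 85
Mean = 13550 / 85 = 159.4118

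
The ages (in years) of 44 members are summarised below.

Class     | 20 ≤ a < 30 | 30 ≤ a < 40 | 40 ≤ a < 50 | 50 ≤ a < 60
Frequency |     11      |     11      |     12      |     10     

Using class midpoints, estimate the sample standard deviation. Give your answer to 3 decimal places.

Midpoints: 25, 35, 45, 55
n = 44, Σfm = 1750, mean = 39.7727
Σfm² = 74900
Σf(m − x̄)² = Σfm² − (Σfm)²/n = 74900 − 1750²/44 = 5297.7273
Sample variance = 5297.7273 / 43 = 123.2030
Standard deviation = √123.2030 = 11.0997

11.100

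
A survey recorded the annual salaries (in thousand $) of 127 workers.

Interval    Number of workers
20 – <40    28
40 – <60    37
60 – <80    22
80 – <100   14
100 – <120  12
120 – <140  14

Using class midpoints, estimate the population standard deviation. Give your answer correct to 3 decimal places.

Midpoints: 30, 50, 70, 90, 110, 130
n = 127, Σfm = 8630, mean = 67.9528
Σfm² = 720700
Σf(m − x̄)² = Σfm² − (Σfm)²/n = 720700 − 8630²/127 = 134267.7165
Population variance = 134267.7165 / 127 = 1057.2261
Standard deviation = √1057.2261 = 32.5150

32.515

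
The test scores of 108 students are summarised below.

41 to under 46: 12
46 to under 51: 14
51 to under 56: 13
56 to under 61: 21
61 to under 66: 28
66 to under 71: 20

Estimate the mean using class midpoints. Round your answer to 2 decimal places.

Midpoints: 43.5, 48.5, 53.5, 58.5, 63.5, 68.5
Σfm = 12×43.5 + 14×48.5 + 13×53.5 + 21×58.5 + 28×63.5 + 20×68.5 = 6273
n = Σf = 108
Mean = 6273 / 108 = 58.0833

58.08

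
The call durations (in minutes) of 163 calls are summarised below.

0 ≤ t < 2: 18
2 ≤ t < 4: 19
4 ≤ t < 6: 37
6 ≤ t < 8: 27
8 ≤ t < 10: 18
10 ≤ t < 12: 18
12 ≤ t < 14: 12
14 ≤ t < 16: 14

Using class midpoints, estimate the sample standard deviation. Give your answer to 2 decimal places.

4.14

Midpoints: 1, 3, 5, 7, 9, 11, 13, 15
n = 163, Σfm = 1175, mean = 7.2086
Σfm² = 11251
Σf(m − x̄)² = Σfm² − (Σfm)²/n = 11251 − 1175²/163 = 2780.9080
Sample variance = 2780.9080 / 162 = 17.1661
Standard deviation = √17.1661 = 4.1432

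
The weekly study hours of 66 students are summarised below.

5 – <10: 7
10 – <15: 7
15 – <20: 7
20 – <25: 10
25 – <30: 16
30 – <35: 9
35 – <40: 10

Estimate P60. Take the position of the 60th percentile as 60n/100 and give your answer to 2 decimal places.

27.69

Cumulative frequencies: 7, 14, 21, 31, 47, 56, 66
n = 66; position = 60n/100 = 39.6.
This falls in the class 25 – <30: L = 25, F = 31, f = 16, h = 5.
60th percentile ≈ 25 + ((39.6 − 31) / 16) × 5 = 27.6875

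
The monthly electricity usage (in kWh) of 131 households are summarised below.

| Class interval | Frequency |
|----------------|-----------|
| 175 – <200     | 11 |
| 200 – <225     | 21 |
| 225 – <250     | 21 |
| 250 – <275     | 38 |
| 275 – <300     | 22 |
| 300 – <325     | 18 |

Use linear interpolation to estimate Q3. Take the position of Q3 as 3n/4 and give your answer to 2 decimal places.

283.24

Cumulative frequencies: 11, 32, 53, 91, 113, 131
n = 131; position = 3n/4 = 98.25.
This falls in the class 275 – <300: L = 275, F = 91, f = 22, h = 25.
Upper quartile ≈ 275 + ((98.25 − 91) / 22) × 25 = 283.2386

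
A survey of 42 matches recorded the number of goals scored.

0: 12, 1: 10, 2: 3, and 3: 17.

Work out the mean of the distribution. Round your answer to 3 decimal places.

Values: 0, 1, 2, 3
Σfx = 12×0 + 10×1 + 3×2 + 17×3 = 67
n = Σf = 42
Mean = 67 / 42 = 1.5952

1.595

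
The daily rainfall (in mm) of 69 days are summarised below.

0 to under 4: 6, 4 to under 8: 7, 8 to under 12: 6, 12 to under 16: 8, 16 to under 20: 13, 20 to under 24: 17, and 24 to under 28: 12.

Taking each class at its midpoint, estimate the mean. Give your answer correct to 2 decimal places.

16.61

Midpoints: 2, 6, 10, 14, 18, 22, 26
Σfm = 6×2 + 7×6 + 6×10 + 8×14 + 13×18 + 17×22 + 12×26 = 1146
n = Σf = 69
Mean = 1146 / 69 = 16.6087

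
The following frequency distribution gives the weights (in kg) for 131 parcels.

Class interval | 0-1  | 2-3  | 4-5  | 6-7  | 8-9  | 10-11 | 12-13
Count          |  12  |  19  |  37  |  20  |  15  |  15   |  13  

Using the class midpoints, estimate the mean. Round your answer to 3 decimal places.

6.088

Midpoints: 0.5, 2.5, 4.5, 6.5, 8.5, 10.5, 12.5
Σfm = 12×0.5 + 19×2.5 + 37×4.5 + 20×6.5 + 15×8.5 + 15×10.5 + 13×12.5 = 797.5
n = Σf = 131
Mean = 797.5 / 131 = 6.0878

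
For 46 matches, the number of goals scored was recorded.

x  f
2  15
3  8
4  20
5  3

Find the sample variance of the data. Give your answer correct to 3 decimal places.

0.986

Values: 2, 3, 4, 5
n = 46, Σfx = 149, mean = 3.2391
Σfx² = 527
Σf(x − x̄)² = Σfx² − (Σfx)²/n = 527 − 149²/46 = 44.3696
Sample variance = 44.3696 / 45 = 0.9860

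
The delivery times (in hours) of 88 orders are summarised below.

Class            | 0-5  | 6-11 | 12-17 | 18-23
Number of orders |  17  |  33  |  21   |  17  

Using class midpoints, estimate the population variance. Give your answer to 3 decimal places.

36.651

Midpoints: 2.5, 8.5, 14.5, 20.5
n = 88, Σfm = 976, mean = 11.0909
Σfm² = 14050
Σf(m − x̄)² = Σfm² − (Σfm)²/n = 14050 − 976²/88 = 3225.2727
Population variance = 3225.2727 / 88 = 36.6508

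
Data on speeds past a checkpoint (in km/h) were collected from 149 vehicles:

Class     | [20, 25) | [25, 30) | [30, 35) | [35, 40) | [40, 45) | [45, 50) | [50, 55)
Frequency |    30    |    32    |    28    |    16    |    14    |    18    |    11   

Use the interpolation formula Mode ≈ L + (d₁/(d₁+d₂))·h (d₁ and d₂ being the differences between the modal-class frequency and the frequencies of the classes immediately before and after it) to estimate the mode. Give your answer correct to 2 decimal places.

26.67

Modal class: [25, 30) (highest frequency 32).
d₁ = 32 − 30 = 2, d₂ = 32 − 28 = 4
Mode ≈ 25 + (2/(2+4)) × 5 = 25 + 1.6667 = 26.6667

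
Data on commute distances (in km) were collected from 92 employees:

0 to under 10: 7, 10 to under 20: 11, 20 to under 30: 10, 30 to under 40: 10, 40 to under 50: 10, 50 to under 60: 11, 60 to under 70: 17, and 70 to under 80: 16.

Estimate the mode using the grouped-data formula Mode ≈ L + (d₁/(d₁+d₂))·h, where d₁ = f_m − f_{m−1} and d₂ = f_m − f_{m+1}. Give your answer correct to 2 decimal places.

68.57

Modal class: 60 to under 70 (highest frequency 17).
d₁ = 17 − 11 = 6, d₂ = 17 − 16 = 1
Mode ≈ 60 + (6/(6+1)) × 10 = 60 + 8.5714 = 68.5714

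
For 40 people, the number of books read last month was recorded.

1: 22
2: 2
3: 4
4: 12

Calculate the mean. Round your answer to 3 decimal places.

Values: 1, 2, 3, 4
Σfx = 22×1 + 2×2 + 4×3 + 12×4 = 86
n = Σf = 40
Mean = 86 / 40 = 2.1500

2.150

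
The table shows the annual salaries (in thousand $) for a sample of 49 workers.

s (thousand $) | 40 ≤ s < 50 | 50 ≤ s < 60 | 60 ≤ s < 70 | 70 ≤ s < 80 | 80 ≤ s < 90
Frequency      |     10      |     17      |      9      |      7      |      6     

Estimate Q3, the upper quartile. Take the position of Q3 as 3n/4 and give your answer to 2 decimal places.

71.07

Cumulative frequencies: 10, 27, 36, 43, 49
n = 49; position = 3n/4 = 36.75.
This falls in the class 70 ≤ s < 80: L = 70, F = 36, f = 7, h = 10.
Upper quartile ≈ 70 + ((36.75 − 36) / 7) × 10 = 71.0714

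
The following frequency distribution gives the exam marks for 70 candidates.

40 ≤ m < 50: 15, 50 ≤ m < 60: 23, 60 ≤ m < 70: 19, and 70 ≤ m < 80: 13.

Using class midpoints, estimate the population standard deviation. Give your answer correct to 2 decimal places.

10.22

Midpoints: 45, 55, 65, 75
n = 70, Σfm = 4150, mean = 59.2857
Σfm² = 253350
Σf(m − x̄)² = Σfm² − (Σfm)²/n = 253350 − 4150²/70 = 7314.2857
Population variance = 7314.2857 / 70 = 104.4898
Standard deviation = √104.4898 = 10.2220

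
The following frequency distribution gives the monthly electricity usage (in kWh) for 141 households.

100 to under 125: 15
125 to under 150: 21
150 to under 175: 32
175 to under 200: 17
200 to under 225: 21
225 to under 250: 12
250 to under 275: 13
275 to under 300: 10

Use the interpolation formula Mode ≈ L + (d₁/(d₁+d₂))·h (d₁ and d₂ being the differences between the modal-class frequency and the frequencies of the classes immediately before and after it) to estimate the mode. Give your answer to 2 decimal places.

Modal class: 150 to under 175 (highest frequency 32).
d₁ = 32 − 21 = 11, d₂ = 32 − 17 = 15
Mode ≈ 150 + (11/(11+15)) × 25 = 150 + 10.5769 = 160.5769

160.58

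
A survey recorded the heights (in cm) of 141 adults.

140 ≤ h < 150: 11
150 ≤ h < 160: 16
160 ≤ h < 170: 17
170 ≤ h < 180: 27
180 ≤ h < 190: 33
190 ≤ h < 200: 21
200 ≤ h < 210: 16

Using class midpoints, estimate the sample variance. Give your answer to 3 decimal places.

Midpoints: 145, 155, 165, 175, 185, 195, 205
n = 141, Σfm = 25085, mean = 177.9078
Σfm² = 4505725
Σf(m − x̄)² = Σfm² − (Σfm)²/n = 4505725 − 25085²/141 = 42907.8014
Sample variance = 42907.8014 / 140 = 306.4843

306.484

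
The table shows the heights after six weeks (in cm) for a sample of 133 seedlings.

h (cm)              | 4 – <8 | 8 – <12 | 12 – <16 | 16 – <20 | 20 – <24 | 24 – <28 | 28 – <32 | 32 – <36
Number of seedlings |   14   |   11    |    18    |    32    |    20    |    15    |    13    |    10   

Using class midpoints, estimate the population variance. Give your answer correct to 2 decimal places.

Midpoints: 6, 10, 14, 18, 22, 26, 30, 34
n = 133, Σfm = 2582, mean = 19.4135
Σfm² = 58580
Σf(m − x̄)² = Σfm² − (Σfm)²/n = 58580 − 2582²/133 = 8454.2556
Population variance = 8454.2556 / 133 = 63.5658

63.57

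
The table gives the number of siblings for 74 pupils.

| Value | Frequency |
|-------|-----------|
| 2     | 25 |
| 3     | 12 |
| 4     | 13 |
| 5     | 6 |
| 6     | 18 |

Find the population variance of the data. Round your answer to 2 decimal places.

Values: 2, 3, 4, 5, 6
n = 74, Σfx = 276, mean = 3.7297
Σfx² = 1214
Σf(x − x̄)² = Σfx² − (Σfx)²/n = 1214 − 276²/74 = 184.5946
Population variance = 184.5946 / 74 = 2.4945

2.49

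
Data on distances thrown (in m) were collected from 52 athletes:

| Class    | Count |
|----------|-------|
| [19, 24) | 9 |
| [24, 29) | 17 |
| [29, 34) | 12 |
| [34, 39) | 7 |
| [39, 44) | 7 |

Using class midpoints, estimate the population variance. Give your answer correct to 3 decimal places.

Midpoints: 21.5, 26.5, 31.5, 36.5, 41.5
n = 52, Σfm = 1568, mean = 30.1538
Σfm² = 49387
Σf(m − x̄)² = Σfm² − (Σfm)²/n = 49387 − 1568²/52 = 2105.7692
Population variance = 2105.7692 / 52 = 40.4956

40.496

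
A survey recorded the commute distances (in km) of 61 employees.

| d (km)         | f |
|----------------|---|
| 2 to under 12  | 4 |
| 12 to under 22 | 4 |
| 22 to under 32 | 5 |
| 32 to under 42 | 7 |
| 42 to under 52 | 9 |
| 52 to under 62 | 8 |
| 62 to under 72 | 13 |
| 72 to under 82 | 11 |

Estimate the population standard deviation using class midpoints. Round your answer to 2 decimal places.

Midpoints: 7, 17, 27, 37, 47, 57, 67, 77
n = 61, Σfm = 3087, mean = 50.6066
Σfm² = 184029
Σf(m − x̄)² = Σfm² − (Σfm)²/n = 184029 − 3087²/61 = 27806.5574
Population variance = 27806.5574 / 61 = 455.8452
Standard deviation = √455.8452 = 21.3505

21.35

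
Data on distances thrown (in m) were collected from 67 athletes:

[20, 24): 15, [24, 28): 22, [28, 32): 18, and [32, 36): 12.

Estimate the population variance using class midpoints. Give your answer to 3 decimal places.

16.745

Midpoints: 22, 26, 30, 34
n = 67, Σfm = 1850, mean = 27.6119
Σfm² = 52204
Σf(m − x̄)² = Σfm² − (Σfm)²/n = 52204 − 1850²/67 = 1121.9104
Population variance = 1121.9104 / 67 = 16.7449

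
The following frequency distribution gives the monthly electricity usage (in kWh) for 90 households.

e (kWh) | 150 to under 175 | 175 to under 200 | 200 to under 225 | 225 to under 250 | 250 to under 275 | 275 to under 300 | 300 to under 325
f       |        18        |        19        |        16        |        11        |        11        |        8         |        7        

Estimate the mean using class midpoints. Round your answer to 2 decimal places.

Midpoints: 162.5, 187.5, 212.5, 237.5, 262.5, 287.5, 312.5
Σfm = 18×162.5 + 19×187.5 + 16×212.5 + 11×237.5 + 11×262.5 + 8×287.5 + 7×312.5 = 19875
n = Σf = 90
Mean = 19875 / 90 = 220.8333

220.83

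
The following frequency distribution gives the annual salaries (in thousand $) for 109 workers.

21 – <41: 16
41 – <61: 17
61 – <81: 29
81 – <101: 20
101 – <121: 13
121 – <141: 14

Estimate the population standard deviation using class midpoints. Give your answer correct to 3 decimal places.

Midpoints: 31, 51, 71, 91, 111, 131
n = 109, Σfm = 8519, mean = 78.1560
Σfm² = 771829
Σf(m − x̄)² = Σfm² − (Σfm)²/n = 771829 − 8519²/109 = 106018.3486
Population variance = 106018.3486 / 109 = 972.6454
Standard deviation = √972.6454 = 31.1873

31.187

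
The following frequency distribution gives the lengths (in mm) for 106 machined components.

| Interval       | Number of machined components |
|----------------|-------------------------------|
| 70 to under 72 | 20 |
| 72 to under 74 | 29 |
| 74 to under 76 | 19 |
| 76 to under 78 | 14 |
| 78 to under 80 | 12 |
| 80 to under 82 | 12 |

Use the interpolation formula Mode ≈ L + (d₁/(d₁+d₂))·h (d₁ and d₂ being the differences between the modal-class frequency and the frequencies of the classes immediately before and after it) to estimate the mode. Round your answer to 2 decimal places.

Modal class: 72 to under 74 (highest frequency 29).
d₁ = 29 − 20 = 9, d₂ = 29 − 19 = 10
Mode ≈ 72 + (9/(9+10)) × 2 = 72 + 0.9474 = 72.9474

72.95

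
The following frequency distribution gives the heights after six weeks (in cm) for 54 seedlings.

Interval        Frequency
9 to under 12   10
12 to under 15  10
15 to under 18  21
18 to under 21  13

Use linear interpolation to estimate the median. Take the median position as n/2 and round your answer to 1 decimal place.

Cumulative frequencies: 10, 20, 41, 54
n = 54; position = n/2 = 27.
This falls in the class 15 to under 18: L = 15, F = 20, f = 21, h = 3.
Median ≈ 15 + ((27 − 20) / 21) × 3 = 16.0000

16.0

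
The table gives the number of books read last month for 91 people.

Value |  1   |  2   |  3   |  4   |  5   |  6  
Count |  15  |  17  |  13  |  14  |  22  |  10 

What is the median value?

Cumulative frequencies: 15, 32, 45, 59, 81, 91
n = 91, so the median is the value in position (n+1)/2 = 46.
Position 46 falls at value 4.

4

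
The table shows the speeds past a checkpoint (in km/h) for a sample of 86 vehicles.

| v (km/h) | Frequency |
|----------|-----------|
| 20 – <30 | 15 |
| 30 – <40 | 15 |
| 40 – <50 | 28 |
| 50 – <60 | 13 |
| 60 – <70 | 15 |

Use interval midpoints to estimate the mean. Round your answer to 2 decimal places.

Midpoints: 25, 35, 45, 55, 65
Σfm = 15×25 + 15×35 + 28×45 + 13×55 + 15×65 = 3850
n = Σf = 86
Mean = 3850 / 86 = 44.7674

44.77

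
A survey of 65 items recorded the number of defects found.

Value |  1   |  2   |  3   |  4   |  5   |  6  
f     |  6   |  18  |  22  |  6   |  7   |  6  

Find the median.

3

Cumulative frequencies: 6, 24, 46, 52, 59, 65
n = 65, so the median is the value in position (n+1)/2 = 33.
Position 33 falls at value 3.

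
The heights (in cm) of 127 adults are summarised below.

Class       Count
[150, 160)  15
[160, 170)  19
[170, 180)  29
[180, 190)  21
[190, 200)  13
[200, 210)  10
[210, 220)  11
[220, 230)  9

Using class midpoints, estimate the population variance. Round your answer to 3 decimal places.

Midpoints: 155, 165, 175, 185, 195, 205, 215, 225
n = 127, Σfm = 23395, mean = 184.2126
Σfm² = 4363175
Σf(m − x̄)² = Σfm² − (Σfm)²/n = 4363175 − 23395²/127 = 53521.2598
Population variance = 53521.2598 / 127 = 421.4272

421.427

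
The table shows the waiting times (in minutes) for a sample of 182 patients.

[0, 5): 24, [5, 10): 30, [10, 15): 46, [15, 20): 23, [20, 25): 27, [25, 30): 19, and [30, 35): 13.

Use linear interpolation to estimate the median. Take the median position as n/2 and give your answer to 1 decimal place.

14.0

Cumulative frequencies: 24, 54, 100, 123, 150, 169, 182
n = 182; position = n/2 = 91.
This falls in the class [10, 15): L = 10, F = 54, f = 46, h = 5.
Median ≈ 10 + ((91 − 54) / 46) × 5 = 14.0217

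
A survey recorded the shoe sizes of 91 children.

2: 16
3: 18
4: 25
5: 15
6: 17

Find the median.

4

Cumulative frequencies: 16, 34, 59, 74, 91
n = 91, so the median is the value in position (n+1)/2 = 46.
Position 46 falls at value 4.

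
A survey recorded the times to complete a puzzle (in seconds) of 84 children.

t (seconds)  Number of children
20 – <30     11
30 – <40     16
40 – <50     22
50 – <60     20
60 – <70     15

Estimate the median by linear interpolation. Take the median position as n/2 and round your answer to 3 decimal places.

46.818

Cumulative frequencies: 11, 27, 49, 69, 84
n = 84; position = n/2 = 42.
This falls in the class 40 – <50: L = 40, F = 27, f = 22, h = 10.
Median ≈ 40 + ((42 − 27) / 22) × 10 = 46.8182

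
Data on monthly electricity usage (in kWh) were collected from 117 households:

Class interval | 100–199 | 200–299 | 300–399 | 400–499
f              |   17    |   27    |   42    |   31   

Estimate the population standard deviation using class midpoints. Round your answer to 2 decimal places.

Midpoints: 149.5, 249.5, 349.5, 449.5
n = 117, Σfm = 37891.5, mean = 323.8590
Σfm² = 13454579.25
Σf(m − x̄)² = Σfm² − (Σfm)²/n = 13454579.25 − 37891.5²/117 = 1183076.9231
Population variance = 1183076.9231 / 117 = 10111.7686
Standard deviation = √10111.7686 = 100.5573

100.56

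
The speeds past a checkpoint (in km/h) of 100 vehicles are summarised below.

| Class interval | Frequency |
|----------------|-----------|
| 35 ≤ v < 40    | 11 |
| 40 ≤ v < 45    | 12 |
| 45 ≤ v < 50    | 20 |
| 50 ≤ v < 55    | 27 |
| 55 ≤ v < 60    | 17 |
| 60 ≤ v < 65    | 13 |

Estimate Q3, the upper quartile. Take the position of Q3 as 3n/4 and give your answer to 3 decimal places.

56.471

Cumulative frequencies: 11, 23, 43, 70, 87, 100
n = 100; position = 3n/4 = 75.
This falls in the class 55 ≤ v < 60: L = 55, F = 70, f = 17, h = 5.
Upper quartile ≈ 55 + ((75 − 70) / 17) × 5 = 56.4706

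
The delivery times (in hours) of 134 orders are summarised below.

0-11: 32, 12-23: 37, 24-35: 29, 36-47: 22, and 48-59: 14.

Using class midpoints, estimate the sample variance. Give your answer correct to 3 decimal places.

Midpoints: 5.5, 17.5, 29.5, 41.5, 53.5
n = 134, Σfm = 3341, mean = 24.9328
Σfm² = 115497.5
Σf(m − x̄)² = Σfm² − (Σfm)²/n = 115497.5 − 3341²/134 = 32196.8955
Sample variance = 32196.8955 / 133 = 242.0819

242.082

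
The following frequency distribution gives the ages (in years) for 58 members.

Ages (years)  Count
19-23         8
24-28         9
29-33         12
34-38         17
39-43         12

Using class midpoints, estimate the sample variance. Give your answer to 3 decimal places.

Midpoints: 21, 26, 31, 36, 41
n = 58, Σfm = 1878, mean = 32.3793
Σfm² = 63348
Σf(m − x̄)² = Σfm² − (Σfm)²/n = 63348 − 1878²/58 = 2539.6552
Sample variance = 2539.6552 / 57 = 44.5554

44.555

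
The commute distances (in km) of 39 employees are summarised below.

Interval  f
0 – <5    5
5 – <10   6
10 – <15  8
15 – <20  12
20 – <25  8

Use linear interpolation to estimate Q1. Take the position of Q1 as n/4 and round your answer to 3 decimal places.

Cumulative frequencies: 5, 11, 19, 31, 39
n = 39; position = n/4 = 9.75.
This falls in the class 5 – <10: L = 5, F = 5, f = 6, h = 5.
Lower quartile ≈ 5 + ((9.75 − 5) / 6) × 5 = 8.9583

8.958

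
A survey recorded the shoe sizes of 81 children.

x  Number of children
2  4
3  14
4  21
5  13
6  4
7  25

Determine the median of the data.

5

Cumulative frequencies: 4, 18, 39, 52, 56, 81
n = 81, so the median is the value in position (n+1)/2 = 41.
Position 41 falls at value 5.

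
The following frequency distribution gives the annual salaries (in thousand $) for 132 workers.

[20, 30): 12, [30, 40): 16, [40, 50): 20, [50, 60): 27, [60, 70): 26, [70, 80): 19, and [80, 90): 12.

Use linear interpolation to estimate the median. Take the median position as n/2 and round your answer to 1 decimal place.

56.7

Cumulative frequencies: 12, 28, 48, 75, 101, 120, 132
n = 132; position = n/2 = 66.
This falls in the class [50, 60): L = 50, F = 48, f = 27, h = 10.
Median ≈ 50 + ((66 − 48) / 27) × 10 = 56.6667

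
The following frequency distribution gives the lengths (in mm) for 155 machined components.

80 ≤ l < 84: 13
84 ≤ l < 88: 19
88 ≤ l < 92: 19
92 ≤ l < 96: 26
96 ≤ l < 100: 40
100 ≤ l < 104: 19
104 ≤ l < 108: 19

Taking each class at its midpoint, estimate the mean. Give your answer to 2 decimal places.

Midpoints: 82, 86, 90, 94, 98, 102, 106
Σfm = 13×82 + 19×86 + 19×90 + 26×94 + 40×98 + 19×102 + 19×106 = 14726
n = Σf = 155
Mean = 14726 / 155 = 95.0065

95.01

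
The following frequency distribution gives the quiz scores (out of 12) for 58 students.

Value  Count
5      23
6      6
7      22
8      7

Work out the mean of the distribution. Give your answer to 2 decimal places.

Values: 5, 6, 7, 8
Σfx = 23×5 + 6×6 + 22×7 + 7×8 = 361
n = Σf = 58
Mean = 361 / 58 = 6.2241

6.22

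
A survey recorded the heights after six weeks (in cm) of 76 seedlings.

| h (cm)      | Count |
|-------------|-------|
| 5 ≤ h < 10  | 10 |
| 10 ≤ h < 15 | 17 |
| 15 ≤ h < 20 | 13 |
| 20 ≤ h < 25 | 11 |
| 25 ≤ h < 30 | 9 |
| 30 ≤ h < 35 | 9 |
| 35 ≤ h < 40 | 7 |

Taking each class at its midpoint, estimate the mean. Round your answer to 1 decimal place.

Midpoints: 7.5, 12.5, 17.5, 22.5, 27.5, 32.5, 37.5
Σfm = 10×7.5 + 17×12.5 + 13×17.5 + 11×22.5 + 9×27.5 + 9×32.5 + 7×37.5 = 1565
n = Σf = 76
Mean = 1565 / 76 = 20.5921

20.6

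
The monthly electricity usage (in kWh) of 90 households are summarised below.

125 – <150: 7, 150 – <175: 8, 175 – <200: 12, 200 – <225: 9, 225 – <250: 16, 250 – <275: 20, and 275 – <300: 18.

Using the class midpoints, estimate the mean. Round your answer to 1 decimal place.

229.4

Midpoints: 137.5, 162.5, 187.5, 212.5, 237.5, 262.5, 287.5
Σfm = 7×137.5 + 8×162.5 + 12×187.5 + 9×212.5 + 16×237.5 + 20×262.5 + 18×287.5 = 20650
n = Σf = 90
Mean = 20650 / 90 = 229.4444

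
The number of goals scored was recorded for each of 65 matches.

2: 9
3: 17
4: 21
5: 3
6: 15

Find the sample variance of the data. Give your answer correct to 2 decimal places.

1.81

Values: 2, 3, 4, 5, 6
n = 65, Σfx = 258, mean = 3.9692
Σfx² = 1140
Σf(x − x̄)² = Σfx² − (Σfx)²/n = 1140 − 258²/65 = 115.9385
Sample variance = 115.9385 / 64 = 1.8115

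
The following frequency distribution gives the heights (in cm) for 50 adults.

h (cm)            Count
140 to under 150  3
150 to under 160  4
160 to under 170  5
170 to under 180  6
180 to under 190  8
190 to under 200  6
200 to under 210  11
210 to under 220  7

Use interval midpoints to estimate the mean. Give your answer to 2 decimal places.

186.80

Midpoints: 145, 155, 165, 175, 185, 195, 205, 215
Σfm = 3×145 + 4×155 + 5×165 + 6×175 + 8×185 + 6×195 + 11×205 + 7×215 = 9340
n = Σf = 50
Mean = 9340 / 50 = 186.8000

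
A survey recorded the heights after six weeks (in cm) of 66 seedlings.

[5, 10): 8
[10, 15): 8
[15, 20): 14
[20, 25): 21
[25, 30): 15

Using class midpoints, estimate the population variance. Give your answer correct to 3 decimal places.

Midpoints: 7.5, 12.5, 17.5, 22.5, 27.5
n = 66, Σfm = 1290, mean = 19.5455
Σfm² = 27962.5
Σf(m − x̄)² = Σfm² − (Σfm)²/n = 27962.5 − 1290²/66 = 2748.8636
Population variance = 2748.8636 / 66 = 41.6494

41.649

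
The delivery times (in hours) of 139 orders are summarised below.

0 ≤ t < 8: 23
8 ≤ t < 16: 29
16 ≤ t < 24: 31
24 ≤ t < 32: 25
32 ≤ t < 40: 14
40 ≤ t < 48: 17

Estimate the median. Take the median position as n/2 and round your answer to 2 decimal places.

Cumulative frequencies: 23, 52, 83, 108, 122, 139
n = 139; position = n/2 = 69.5.
This falls in the class 16 ≤ t < 24: L = 16, F = 52, f = 31, h = 8.
Median ≈ 16 + ((69.5 − 52) / 31) × 8 = 20.5161

20.52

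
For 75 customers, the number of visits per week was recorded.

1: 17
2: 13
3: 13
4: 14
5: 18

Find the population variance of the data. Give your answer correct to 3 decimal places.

Values: 1, 2, 3, 4, 5
n = 75, Σfx = 228, mean = 3.0400
Σfx² = 860
Σf(x − x̄)² = Σfx² − (Σfx)²/n = 860 − 228²/75 = 166.8800
Population variance = 166.8800 / 75 = 2.2251

2.225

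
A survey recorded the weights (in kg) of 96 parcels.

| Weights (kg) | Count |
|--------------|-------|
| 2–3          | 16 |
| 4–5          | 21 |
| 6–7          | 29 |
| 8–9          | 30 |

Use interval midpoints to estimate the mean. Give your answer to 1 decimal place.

Midpoints: 2.5, 4.5, 6.5, 8.5
Σfm = 16×2.5 + 21×4.5 + 29×6.5 + 30×8.5 = 578
n = Σf = 96
Mean = 578 / 96 = 6.0208

6.0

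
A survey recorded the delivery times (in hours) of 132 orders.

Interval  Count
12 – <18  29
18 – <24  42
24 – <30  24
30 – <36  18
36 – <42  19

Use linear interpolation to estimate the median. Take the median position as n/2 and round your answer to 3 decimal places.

Cumulative frequencies: 29, 71, 95, 113, 132
n = 132; position = n/2 = 66.
This falls in the class 18 – <24: L = 18, F = 29, f = 42, h = 6.
Median ≈ 18 + ((66 − 29) / 42) × 6 = 23.2857

23.286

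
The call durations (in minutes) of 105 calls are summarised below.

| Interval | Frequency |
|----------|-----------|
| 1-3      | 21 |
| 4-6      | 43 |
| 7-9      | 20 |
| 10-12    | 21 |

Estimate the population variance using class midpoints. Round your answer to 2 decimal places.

9.34

Midpoints: 2, 5, 8, 11
n = 105, Σfm = 648, mean = 6.1714
Σfm² = 4980
Σf(m − x̄)² = Σfm² − (Σfm)²/n = 4980 − 648²/105 = 980.9143
Population variance = 980.9143 / 105 = 9.3420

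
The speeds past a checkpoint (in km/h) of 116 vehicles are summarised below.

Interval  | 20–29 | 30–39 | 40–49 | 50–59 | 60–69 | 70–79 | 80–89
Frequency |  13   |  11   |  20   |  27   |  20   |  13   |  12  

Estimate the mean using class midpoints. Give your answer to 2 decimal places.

Midpoints: 24.5, 34.5, 44.5, 54.5, 64.5, 74.5, 84.5
Σfm = 13×24.5 + 11×34.5 + 20×44.5 + 27×54.5 + 20×64.5 + 13×74.5 + 12×84.5 = 6332
n = Σf = 116
Mean = 6332 / 116 = 54.5862

54.59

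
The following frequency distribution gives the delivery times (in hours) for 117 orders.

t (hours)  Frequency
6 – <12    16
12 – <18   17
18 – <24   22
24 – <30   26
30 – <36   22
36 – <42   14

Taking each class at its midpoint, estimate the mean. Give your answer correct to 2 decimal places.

24.23

Midpoints: 9, 15, 21, 27, 33, 39
Σfm = 16×9 + 17×15 + 22×21 + 26×27 + 22×33 + 14×39 = 2835
n = Σf = 117
Mean = 2835 / 117 = 24.2308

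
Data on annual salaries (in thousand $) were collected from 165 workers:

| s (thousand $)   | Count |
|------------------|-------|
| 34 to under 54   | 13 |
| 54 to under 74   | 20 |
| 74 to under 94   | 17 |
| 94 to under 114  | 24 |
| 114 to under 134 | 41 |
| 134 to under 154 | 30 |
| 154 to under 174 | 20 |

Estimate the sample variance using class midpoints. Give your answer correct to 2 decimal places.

Midpoints: 44, 64, 84, 104, 124, 144, 164
n = 165, Σfm = 18460, mean = 111.8788
Σfm² = 2277040
Σf(m − x̄)² = Σfm² − (Σfm)²/n = 2277040 − 18460²/165 = 211757.5758
Sample variance = 211757.5758 / 164 = 1291.2047

1291.20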